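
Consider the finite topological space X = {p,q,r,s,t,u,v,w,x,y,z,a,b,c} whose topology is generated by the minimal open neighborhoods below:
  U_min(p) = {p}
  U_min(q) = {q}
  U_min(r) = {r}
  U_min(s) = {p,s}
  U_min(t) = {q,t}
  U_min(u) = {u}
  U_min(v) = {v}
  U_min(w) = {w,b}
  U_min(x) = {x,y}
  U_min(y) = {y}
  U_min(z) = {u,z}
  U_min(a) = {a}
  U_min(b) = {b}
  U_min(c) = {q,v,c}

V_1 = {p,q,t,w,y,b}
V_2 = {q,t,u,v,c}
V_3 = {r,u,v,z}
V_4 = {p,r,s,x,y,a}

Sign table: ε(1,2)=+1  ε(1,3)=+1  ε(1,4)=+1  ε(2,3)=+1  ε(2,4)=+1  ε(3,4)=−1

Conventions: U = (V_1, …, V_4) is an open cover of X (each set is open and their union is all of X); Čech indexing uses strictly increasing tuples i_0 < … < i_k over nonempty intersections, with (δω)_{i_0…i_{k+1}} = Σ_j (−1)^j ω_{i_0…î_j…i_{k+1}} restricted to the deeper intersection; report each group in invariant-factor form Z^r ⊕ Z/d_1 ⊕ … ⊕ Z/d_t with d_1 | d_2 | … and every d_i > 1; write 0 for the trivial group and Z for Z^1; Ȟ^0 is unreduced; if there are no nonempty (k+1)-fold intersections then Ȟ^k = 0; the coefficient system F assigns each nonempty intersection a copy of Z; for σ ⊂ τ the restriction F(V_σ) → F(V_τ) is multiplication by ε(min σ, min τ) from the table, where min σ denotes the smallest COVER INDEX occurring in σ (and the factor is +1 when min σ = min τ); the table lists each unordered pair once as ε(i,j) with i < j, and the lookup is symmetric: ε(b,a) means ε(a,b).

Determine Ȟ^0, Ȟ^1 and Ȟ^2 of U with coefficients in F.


Ȟ^0 ≅ 0; Ȟ^1 ≅ Z/2; Ȟ^2 ≅ 0

intersection data:
  V12={q,t} V14={p,y} V23={u,v} V34={r}
C dims 4,4; δ0: rk 4, SNF 1^3·2
Ȟ^0 = (4 − 4) − 0 = 0, so Ȟ^0 ≅ 0
Ȟ^1 = (4 − 0) − 4 = 0 plus torsion [2], so Ȟ^1 ≅ Z/2
Ȟ^2 = (0 − 0) − 0 = 0, so Ȟ^2 ≅ 0


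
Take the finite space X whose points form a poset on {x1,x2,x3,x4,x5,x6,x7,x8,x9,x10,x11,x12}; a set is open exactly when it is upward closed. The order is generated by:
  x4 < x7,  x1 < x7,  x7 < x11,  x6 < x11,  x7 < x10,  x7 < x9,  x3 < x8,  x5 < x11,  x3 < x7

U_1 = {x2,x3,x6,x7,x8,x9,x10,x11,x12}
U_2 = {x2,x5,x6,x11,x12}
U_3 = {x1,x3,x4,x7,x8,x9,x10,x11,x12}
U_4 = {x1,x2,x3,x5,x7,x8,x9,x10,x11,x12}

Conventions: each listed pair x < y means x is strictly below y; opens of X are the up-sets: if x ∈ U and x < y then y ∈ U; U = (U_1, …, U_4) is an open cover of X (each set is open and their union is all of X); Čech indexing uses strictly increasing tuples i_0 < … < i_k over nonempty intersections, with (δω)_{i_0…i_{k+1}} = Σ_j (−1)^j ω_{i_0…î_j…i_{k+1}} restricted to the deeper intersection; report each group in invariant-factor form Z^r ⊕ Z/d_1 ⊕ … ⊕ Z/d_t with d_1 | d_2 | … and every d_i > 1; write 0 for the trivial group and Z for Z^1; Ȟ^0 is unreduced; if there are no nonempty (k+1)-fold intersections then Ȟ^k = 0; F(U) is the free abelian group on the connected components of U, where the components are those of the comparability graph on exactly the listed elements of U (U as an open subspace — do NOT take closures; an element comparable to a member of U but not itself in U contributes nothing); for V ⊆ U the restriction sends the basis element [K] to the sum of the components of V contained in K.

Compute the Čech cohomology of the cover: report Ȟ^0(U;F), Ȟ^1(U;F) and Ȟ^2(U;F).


nonempty overlaps:
  U12={x2,x6,x11,x12} U13={x3,x7,x8,x9,x10,x11,x12} U14={x2,x3,x7,x8,x9,x10,x11,x12} U23={x11,x12} U24={x2,x5,x11,x12} U34={x1,x3,x7,x8,x9,x10,x11,x12}
  U123={x11,x12} U124={x2,x11,x12} U134={x3,x7,x8,x9,x10,x11,x12} U234={x11,x12}
  U1234={x11,x12}
components per intersection:
  U1: {x2} {x3,x6,x7,x8,x9,x10,x11} {x12}
  U2: {x2} {x5,x6,x11} {x12}
  U3: {x1,x3,x4,x7,x8,x9,x10,x11} {x12}
  U4: {x1,x3,x5,x7,x8,x9,x10,x11} {x2} {x12}
  U12: {x2} {x6,x11} {x12}
  U13: {x3,x7,x8,x9,x10,x11} {x12}
  U14: {x2} {x3,x7,x8,x9,x10,x11} {x12}
  U23: {x11} {x12}
  U24: {x2} {x5,x11} {x12}
  U34: {x1,x3,x7,x8,x9,x10,x11} {x12}
  U123: {x11} {x12}
  U124: {x2} {x11} {x12}
  U134: {x3,x7,x8,x9,x10,x11} {x12}
  U234: {x11} {x12}
  U1234: {x11} {x12}
C dims 11,15,9,2; δ0: rk 8, SNF 1^8; δ1: rk 7, SNF 1^7; δ2: rk 2, SNF 1^2
degree 0: 11−8−0 = 3 → Ȟ^0 ≅ Z^3
degree 1: 15−7−8 = 0 → Ȟ^1 ≅ 0
degree 2: 9−2−7 = 0 → Ȟ^2 ≅ 0

Ȟ^0(U;F) ≅ Z^3, Ȟ^1(U;F) ≅ 0 and Ȟ^2(U;F) ≅ 0


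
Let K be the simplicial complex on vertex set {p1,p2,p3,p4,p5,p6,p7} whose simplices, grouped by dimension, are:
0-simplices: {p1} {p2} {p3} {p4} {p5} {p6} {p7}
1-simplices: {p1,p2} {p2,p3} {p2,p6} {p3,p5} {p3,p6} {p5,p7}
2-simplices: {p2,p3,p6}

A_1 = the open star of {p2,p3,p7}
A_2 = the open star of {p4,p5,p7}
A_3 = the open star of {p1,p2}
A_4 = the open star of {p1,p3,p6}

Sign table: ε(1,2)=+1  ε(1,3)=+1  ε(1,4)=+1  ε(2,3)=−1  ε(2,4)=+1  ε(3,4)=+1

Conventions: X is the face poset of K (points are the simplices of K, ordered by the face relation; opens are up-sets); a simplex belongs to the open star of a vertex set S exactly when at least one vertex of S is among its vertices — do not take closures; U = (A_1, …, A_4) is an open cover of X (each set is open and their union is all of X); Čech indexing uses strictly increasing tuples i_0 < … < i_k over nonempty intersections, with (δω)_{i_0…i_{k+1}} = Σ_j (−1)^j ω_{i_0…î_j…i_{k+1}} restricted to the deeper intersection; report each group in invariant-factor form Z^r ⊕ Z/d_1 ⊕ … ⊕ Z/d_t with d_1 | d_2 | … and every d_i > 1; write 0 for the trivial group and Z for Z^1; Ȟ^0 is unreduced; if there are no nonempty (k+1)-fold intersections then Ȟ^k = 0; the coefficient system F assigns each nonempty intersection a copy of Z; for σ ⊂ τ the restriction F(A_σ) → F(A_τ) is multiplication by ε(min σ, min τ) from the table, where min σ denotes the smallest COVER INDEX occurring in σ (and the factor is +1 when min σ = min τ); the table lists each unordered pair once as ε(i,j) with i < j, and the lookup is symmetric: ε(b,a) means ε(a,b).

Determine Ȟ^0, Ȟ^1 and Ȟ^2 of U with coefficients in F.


Ȟ^0(U;F) ≅ Z, Ȟ^1(U;F) ≅ 0, Ȟ^2(U;F) ≅ 0

nonempty intersections:
  A1={{p2},{p3},{p7},{p1,p2},{p2,p3},{p2,p6},{p3,p5},{p3,p6},{p5,p7},{p2,p3,p6}} A2={{p4},{p5},{p7},{p3,p5},{p5,p7}} A3={{p1},{p2},{p1,p2},{p2,p3},{p2,p6},{p2,p3,p6}} A4={{p1},{p3},{p6},{p1,p2},{p2,p3},{p2,p6},{p3,p5},{p3,p6},{p2,p3,p6}}
  A12={{p7},{p3,p5},{p5,p7}} A13={{p2},{p1,p2},{p2,p3},{p2,p6},{p2,p3,p6}} A14={{p3},{p1,p2},{p2,p3},{p2,p6},{p3,p5},{p3,p6},{p2,p3,p6}} A24={{p3,p5}} A34={{p1},{p1,p2},{p2,p3},{p2,p6},{p2,p3,p6}}
  A124={{p3,p5}} A134={{p1,p2},{p2,p3},{p2,p6},{p2,p3,p6}}
C dims 4,5,2; δ0: rk 3, SNF 1^3; δ1: rk 2, SNF 1^2
Ȟ^0: (4−3)−0=1 ⇒ Z
Ȟ^1: (5−2)−3=0 ⇒ 0
Ȟ^2: (2−0)−2=0 ⇒ 0


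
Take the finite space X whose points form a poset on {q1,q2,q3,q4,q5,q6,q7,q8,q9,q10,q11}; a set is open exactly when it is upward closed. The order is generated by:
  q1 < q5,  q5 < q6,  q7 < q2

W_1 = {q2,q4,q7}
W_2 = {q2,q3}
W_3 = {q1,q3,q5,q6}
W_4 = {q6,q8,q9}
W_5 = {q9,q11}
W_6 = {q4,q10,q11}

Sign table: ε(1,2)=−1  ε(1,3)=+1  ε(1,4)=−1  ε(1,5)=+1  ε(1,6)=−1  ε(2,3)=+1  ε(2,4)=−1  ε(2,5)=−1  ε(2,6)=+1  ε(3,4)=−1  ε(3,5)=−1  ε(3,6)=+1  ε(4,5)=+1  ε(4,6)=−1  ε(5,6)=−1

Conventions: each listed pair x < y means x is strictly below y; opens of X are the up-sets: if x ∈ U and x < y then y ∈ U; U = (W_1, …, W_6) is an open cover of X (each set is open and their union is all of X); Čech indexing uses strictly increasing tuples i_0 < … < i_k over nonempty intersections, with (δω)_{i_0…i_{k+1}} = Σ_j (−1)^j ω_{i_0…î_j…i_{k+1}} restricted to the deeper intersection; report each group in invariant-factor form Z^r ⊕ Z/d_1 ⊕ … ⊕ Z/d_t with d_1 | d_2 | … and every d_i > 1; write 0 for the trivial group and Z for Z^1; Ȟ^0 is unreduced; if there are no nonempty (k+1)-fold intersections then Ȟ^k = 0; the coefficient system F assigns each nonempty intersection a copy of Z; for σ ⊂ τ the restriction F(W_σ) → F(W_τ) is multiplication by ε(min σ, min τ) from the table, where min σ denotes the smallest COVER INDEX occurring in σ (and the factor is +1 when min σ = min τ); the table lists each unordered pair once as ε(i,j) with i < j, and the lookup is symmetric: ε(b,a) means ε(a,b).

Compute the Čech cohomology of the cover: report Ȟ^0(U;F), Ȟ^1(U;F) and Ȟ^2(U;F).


nonempty intersections:
  W12={q2} W16={q4} W23={q3} W34={q6} W45={q9} W56={q11}
C dims 6,6; δ0: rk 5, SNF 1^5
Ȟ^0: (6−5)−0=1 ⇒ Z
Ȟ^1: (6−0)−5=1 ⇒ Z
Ȟ^2: (0−0)−0=0 ⇒ 0

Ȟ^0(U;F) ≅ Z, Ȟ^1(U;F) ≅ Z and Ȟ^2(U;F) ≅ 0


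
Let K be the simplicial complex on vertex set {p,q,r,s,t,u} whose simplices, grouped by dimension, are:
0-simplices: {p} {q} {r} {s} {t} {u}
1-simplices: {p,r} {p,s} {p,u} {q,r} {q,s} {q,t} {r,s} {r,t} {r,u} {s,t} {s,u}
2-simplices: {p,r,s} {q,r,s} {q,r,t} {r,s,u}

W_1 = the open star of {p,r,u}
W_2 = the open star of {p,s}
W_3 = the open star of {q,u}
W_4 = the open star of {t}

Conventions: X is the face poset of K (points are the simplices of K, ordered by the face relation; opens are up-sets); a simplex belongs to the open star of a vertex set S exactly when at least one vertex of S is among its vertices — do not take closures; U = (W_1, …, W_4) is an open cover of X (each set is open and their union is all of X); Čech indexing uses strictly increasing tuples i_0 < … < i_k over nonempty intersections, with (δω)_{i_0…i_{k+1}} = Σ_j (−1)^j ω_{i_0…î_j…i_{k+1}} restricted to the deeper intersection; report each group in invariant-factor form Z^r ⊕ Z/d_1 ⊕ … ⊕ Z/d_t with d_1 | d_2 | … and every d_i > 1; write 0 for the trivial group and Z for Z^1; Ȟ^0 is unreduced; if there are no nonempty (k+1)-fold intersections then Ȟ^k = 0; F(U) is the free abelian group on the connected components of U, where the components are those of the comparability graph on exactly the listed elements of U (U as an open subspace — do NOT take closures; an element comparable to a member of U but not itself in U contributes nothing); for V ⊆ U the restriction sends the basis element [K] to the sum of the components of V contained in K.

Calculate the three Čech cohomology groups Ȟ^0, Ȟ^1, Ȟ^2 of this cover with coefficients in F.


Ȟ^0 = Z,  Ȟ^1 = Z,  Ȟ^2 = 0

nerve simplices:
  W1={{p},{r},{u},{p,r},{p,s},{p,u},{q,r},{r,s},{r,t},{r,u},{s,u},{p,r,s},{q,r,s},{q,r,t},{r,s,u}} W2={{p},{s},{p,r},{p,s},{p,u},{q,s},{r,s},{s,t},{s,u},{p,r,s},{q,r,s},{r,s,u}} W3={{q},{u},{p,u},{q,r},{q,s},{q,t},{r,u},{s,u},{q,r,s},{q,r,t},{r,s,u}} W4={{t},{q,t},{r,t},{s,t},{q,r,t}}
  W12={{p},{p,r},{p,s},{p,u},{r,s},{s,u},{p,r,s},{q,r,s},{r,s,u}} W13={{u},{p,u},{q,r},{r,u},{s,u},{q,r,s},{q,r,t},{r,s,u}} W14={{r,t},{q,r,t}} W23={{p,u},{q,s},{s,u},{q,r,s},{r,s,u}} W24={{s,t}} W34={{q,t},{q,r,t}}
  W123={{p,u},{s,u},{q,r,s},{r,s,u}} W134={{q,r,t}}
components per intersection:
  W1: {{p},{r},{u},{p,r},{p,s},{p,u},{q,r},{r,s},{r,t},{r,u},{s,u},{p,r,s},{q,r,s},{q,r,t},{r,s,u}}
  W2: {{p},{s},{p,r},{p,s},{p,u},{q,s},{r,s},{s,t},{s,u},{p,r,s},{q,r,s},{r,s,u}}
  W3: {{q},{q,r},{q,s},{q,t},{q,r,s},{q,r,t}} {{u},{p,u},{r,u},{s,u},{r,s,u}}
  W4: {{t},{q,t},{r,t},{s,t},{q,r,t}}
  W12: {{p},{p,r},{p,s},{p,u},{r,s},{s,u},{p,r,s},{q,r,s},{r,s,u}}
  W13: {{u},{p,u},{r,u},{s,u},{r,s,u}} {{q,r},{q,r,s},{q,r,t}}
  W14: {{r,t},{q,r,t}}
  W23: {{p,u}} {{q,s},{q,r,s}} {{s,u},{r,s,u}}
  W24: {{s,t}}
  W34: {{q,t},{q,r,t}}
  W123: {{p,u}} {{s,u},{r,s,u}} {{q,r,s}}
  W134: {{q,r,t}}
C dims 5,9,4; δ0: rk 4, SNF 1^4; δ1: rk 4, SNF 1^4
degree 0: 5−4−0 = 1 → Ȟ^0 ≅ Z
degree 1: 9−4−4 = 1 → Ȟ^1 ≅ Z
degree 2: 4−0−4 = 0 → Ȟ^2 ≅ 0


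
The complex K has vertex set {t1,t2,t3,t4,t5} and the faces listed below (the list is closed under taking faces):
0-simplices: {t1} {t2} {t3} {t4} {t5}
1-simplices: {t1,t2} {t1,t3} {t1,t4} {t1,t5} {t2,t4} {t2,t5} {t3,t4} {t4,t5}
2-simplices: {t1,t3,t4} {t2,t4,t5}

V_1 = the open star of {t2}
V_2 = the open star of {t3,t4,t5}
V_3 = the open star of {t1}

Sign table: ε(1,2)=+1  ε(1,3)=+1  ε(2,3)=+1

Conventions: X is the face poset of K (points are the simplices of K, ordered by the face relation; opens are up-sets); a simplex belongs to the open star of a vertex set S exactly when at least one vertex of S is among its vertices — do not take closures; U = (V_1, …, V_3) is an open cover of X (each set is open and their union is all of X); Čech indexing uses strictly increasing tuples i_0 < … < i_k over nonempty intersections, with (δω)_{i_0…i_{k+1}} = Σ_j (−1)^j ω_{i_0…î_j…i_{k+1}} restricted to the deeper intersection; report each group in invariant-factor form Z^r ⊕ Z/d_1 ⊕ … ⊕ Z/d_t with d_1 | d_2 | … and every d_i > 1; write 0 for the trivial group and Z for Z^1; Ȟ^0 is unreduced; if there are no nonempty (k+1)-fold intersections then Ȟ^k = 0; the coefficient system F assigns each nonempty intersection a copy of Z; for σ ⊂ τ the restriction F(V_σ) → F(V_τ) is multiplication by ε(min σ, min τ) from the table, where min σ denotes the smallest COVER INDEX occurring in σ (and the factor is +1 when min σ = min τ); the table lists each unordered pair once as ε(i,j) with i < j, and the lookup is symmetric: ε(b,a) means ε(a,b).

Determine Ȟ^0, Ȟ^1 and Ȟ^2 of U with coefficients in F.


nerve simplices:
  V1={{t2},{t1,t2},{t2,t4},{t2,t5},{t2,t4,t5}} V2={{t3},{t4},{t5},{t1,t3},{t1,t4},{t1,t5},{t2,t4},{t2,t5},{t3,t4},{t4,t5},{t1,t3,t4},{t2,t4,t5}} V3={{t1},{t1,t2},{t1,t3},{t1,t4},{t1,t5},{t1,t3,t4}}
  V12={{t2,t4},{t2,t5},{t2,t4,t5}} V13={{t1,t2}} V23={{t1,t3},{t1,t4},{t1,t5},{t1,t3,t4}}
C dims 3,3; δ0: rk 2, SNF 1^2
degree 0: 3−2−0 = 1 → Ȟ^0 ≅ Z
degree 1: 3−0−2 = 1 → Ȟ^1 ≅ Z
degree 2: 0−0−0 = 0 → Ȟ^2 ≅ 0

Ȟ^0 = Z,  Ȟ^1 = Z,  Ȟ^2 = 0


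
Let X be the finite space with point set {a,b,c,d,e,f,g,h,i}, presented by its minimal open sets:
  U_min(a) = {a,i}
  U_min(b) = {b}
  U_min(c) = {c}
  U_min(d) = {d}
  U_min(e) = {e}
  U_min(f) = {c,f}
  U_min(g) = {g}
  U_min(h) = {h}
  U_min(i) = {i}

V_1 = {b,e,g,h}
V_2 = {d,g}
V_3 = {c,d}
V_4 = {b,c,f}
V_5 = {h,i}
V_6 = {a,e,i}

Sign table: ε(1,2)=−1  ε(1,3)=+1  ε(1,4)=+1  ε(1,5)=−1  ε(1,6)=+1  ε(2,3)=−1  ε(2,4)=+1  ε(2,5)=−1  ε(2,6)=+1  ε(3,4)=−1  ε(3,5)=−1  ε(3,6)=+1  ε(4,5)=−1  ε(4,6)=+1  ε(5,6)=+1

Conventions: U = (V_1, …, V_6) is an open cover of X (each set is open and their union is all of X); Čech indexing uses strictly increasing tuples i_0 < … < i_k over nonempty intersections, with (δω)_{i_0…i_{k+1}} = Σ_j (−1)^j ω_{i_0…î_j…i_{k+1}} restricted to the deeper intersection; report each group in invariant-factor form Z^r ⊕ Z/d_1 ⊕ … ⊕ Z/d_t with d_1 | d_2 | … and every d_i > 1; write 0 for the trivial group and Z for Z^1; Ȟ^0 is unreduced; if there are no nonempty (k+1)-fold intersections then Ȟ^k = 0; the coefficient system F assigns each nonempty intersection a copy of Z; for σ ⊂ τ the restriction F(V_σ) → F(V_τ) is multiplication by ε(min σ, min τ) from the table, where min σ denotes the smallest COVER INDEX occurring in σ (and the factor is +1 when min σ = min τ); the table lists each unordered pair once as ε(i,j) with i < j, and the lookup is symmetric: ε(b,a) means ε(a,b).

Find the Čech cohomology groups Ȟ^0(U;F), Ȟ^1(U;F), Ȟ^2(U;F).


Ȟ^0 = 0, Ȟ^1 = Z ⊕ Z/2, Ȟ^2 = 0

nonempty overlaps:
  V12={g} V14={b} V15={h} V16={e} V23={d} V34={c} V56={i}
C dims 6,7; δ0: rk 6, SNF 1^5·2
degree 0: 6−6−0 = 0 → Ȟ^0 ≅ 0
degree 1: 7−0−6 = 1 plus torsion [2] → Ȟ^1 ≅ Z ⊕ Z/2
degree 2: 0−0−0 = 0 → Ȟ^2 ≅ 0


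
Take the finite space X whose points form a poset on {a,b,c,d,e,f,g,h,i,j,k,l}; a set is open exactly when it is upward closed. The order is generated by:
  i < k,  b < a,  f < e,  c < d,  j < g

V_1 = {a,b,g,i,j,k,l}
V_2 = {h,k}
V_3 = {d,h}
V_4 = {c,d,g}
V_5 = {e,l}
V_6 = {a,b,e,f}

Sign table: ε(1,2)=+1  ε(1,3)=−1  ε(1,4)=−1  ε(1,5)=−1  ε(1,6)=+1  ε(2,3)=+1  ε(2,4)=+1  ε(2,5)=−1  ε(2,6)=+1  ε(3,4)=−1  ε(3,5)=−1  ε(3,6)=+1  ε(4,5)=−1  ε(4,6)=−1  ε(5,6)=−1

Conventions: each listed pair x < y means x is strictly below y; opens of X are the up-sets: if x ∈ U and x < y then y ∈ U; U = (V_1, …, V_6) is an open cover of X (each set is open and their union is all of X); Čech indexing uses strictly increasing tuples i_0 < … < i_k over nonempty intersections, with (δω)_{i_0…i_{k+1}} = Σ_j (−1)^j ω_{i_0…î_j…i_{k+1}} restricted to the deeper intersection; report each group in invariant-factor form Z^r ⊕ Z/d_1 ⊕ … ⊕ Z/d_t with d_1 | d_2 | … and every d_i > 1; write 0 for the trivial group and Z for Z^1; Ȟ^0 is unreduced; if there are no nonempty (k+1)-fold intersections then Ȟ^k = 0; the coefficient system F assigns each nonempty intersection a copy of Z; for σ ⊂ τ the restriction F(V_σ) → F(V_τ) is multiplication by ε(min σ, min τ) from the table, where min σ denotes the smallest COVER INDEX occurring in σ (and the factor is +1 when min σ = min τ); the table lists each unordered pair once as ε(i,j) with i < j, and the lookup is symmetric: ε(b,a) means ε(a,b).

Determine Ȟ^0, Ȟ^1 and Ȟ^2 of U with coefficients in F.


Ȟ^0 = Z; Ȟ^1 = Z^2; Ȟ^2 = 0

nonempty intersections:
  V12={k} V14={g} V15={l} V16={a,b} V23={h} V34={d} V56={e}
C dims 6,7; δ0: rk 5, SNF 1^5
Ȟ^0: (6−5)−0=1 ⇒ Z
Ȟ^1: (7−0)−5=2 ⇒ Z^2
Ȟ^2: (0−0)−0=0 ⇒ 0


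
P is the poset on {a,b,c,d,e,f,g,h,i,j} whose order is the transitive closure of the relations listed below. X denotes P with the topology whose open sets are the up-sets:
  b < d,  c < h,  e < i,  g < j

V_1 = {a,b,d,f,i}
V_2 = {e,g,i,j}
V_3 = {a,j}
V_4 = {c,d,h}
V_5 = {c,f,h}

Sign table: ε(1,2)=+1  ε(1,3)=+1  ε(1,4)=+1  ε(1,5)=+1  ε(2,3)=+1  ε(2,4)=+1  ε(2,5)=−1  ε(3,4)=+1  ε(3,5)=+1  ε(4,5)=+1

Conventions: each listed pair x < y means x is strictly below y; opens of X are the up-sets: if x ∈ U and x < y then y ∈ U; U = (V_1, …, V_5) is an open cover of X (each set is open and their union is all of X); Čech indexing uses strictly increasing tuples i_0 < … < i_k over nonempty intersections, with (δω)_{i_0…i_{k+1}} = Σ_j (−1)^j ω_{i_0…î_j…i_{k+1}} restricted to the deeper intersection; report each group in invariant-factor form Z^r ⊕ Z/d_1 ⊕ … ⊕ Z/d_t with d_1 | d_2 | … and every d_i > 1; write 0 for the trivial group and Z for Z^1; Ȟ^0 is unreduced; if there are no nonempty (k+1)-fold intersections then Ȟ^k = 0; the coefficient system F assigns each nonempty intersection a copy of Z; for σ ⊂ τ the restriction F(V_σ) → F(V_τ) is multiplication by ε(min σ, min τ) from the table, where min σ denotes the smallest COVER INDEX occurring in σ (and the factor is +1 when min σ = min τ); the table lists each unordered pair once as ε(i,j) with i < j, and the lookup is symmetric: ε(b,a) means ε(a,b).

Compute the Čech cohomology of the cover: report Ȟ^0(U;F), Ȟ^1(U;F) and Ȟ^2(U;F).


cover nerve:
  V12={i} V13={a} V14={d} V15={f} V23={j} V45={c,h}
C dims 5,6; δ0: rk 4, SNF 1^4
Ȟ^0: (5−4)−0=1 ⇒ Z
Ȟ^1: (6−0)−4=2 ⇒ Z^2
Ȟ^2: (0−0)−0=0 ⇒ 0

Ȟ^0 = Z, Ȟ^1 = Z^2, Ȟ^2 = 0


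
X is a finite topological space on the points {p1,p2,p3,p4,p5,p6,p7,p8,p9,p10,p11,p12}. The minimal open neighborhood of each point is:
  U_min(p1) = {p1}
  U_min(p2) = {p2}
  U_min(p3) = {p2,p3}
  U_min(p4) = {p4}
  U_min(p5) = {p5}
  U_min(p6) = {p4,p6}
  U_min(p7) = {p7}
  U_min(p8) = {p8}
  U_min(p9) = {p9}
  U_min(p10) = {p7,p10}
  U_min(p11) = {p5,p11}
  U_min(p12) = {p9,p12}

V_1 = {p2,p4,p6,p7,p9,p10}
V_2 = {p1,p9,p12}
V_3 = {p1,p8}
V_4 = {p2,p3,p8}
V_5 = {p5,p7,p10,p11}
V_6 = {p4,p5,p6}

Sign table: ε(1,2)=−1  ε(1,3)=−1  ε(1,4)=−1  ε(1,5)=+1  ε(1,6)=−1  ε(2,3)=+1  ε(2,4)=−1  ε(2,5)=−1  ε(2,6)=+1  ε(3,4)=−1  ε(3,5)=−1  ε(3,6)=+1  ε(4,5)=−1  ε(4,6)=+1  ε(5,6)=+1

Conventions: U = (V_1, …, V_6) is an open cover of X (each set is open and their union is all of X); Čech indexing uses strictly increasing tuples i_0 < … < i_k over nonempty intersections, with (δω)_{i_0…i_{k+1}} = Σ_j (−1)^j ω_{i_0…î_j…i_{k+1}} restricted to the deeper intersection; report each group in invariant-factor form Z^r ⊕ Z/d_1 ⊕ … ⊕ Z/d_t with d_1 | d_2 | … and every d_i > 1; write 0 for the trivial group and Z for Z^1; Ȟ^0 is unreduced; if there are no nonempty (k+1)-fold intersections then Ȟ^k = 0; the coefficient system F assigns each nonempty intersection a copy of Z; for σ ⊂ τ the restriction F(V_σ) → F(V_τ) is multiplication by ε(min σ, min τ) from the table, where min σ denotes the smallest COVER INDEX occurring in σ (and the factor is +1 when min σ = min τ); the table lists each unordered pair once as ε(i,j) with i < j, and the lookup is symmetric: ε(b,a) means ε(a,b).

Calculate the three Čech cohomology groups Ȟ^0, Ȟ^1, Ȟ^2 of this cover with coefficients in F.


intersection data:
  V12={p9} V14={p2} V15={p7,p10} V16={p4,p6} V23={p1} V34={p8} V56={p5}
C dims 6,7; δ0: rk 6, SNF 1^5·2
Ȟ^0 = (6 − 6) − 0 = 0, so Ȟ^0 ≅ 0
Ȟ^1 = (7 − 0) − 6 = 1 plus torsion [2], so Ȟ^1 ≅ Z ⊕ Z/2
Ȟ^2 = (0 − 0) − 0 = 0, so Ȟ^2 ≅ 0

Ȟ^0 ≅ 0,  Ȟ^1 ≅ Z ⊕ Z/2,  Ȟ^2 ≅ 0


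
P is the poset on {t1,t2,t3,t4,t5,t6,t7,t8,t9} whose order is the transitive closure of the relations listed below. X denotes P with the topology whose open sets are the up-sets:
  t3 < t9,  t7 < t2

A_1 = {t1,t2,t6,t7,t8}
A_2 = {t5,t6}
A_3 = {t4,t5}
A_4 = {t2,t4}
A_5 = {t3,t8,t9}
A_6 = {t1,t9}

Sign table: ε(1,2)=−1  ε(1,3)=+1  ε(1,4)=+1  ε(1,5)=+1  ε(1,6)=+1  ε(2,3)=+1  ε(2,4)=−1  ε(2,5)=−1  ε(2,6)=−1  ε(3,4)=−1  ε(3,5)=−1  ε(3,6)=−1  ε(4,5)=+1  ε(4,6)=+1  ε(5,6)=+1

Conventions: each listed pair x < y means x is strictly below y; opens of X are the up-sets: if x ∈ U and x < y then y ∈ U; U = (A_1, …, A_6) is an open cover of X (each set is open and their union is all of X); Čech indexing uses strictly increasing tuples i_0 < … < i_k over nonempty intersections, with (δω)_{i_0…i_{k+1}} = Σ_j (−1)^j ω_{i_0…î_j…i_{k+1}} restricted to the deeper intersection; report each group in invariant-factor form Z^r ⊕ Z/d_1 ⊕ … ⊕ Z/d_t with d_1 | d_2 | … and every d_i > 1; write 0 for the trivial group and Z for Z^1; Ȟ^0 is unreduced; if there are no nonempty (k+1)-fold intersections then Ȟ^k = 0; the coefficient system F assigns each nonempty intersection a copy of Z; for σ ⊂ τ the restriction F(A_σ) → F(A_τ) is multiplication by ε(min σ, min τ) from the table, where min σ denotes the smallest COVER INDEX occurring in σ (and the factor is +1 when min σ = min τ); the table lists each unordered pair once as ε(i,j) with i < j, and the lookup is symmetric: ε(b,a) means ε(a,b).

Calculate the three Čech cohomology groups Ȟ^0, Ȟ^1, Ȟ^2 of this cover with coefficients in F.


nonempty overlaps:
  A12={t6} A14={t2} A15={t8} A16={t1} A23={t5} A34={t4} A56={t9}
C dims 6,7; δ0: rk 5, SNF 1^5
degree 0: 6−5−0 = 1 → Ȟ^0 ≅ Z
degree 1: 7−0−5 = 2 → Ȟ^1 ≅ Z^2
degree 2: 0−0−0 = 0 → Ȟ^2 ≅ 0

Ȟ^0 = Z, Ȟ^1 = Z^2 and Ȟ^2 = 0


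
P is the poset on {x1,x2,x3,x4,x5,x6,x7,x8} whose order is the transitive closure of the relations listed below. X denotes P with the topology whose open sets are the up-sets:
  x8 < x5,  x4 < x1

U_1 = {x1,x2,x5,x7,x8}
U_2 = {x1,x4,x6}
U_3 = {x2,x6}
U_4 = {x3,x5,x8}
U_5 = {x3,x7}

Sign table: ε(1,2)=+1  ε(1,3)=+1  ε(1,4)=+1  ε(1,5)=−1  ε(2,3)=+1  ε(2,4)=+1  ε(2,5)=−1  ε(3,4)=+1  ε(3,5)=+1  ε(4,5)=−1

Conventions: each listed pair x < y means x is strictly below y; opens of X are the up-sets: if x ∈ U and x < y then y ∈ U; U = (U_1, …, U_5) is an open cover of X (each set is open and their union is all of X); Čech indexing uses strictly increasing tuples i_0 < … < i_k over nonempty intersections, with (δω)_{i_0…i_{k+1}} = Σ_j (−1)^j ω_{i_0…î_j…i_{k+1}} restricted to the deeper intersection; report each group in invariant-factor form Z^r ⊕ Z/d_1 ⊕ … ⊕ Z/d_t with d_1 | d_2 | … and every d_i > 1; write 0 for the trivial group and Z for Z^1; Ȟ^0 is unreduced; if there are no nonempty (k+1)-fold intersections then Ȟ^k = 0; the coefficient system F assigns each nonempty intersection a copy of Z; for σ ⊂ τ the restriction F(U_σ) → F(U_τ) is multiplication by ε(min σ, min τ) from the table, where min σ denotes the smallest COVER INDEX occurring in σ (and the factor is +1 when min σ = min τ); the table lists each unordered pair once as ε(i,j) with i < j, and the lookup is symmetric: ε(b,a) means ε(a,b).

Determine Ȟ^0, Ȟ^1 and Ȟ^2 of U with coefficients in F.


nonempty overlaps:
  U12={x1} U13={x2} U14={x5,x8} U15={x7} U23={x6} U45={x3}
C dims 5,6; δ0: rk 4, SNF 1^4
degree 0: 5−4−0 = 1 → Ȟ^0 ≅ Z
degree 1: 6−0−4 = 2 → Ȟ^1 ≅ Z^2
degree 2: 0−0−0 = 0 → Ȟ^2 ≅ 0

Ȟ^0 ≅ Z, Ȟ^1 ≅ Z^2 and Ȟ^2 ≅ 0


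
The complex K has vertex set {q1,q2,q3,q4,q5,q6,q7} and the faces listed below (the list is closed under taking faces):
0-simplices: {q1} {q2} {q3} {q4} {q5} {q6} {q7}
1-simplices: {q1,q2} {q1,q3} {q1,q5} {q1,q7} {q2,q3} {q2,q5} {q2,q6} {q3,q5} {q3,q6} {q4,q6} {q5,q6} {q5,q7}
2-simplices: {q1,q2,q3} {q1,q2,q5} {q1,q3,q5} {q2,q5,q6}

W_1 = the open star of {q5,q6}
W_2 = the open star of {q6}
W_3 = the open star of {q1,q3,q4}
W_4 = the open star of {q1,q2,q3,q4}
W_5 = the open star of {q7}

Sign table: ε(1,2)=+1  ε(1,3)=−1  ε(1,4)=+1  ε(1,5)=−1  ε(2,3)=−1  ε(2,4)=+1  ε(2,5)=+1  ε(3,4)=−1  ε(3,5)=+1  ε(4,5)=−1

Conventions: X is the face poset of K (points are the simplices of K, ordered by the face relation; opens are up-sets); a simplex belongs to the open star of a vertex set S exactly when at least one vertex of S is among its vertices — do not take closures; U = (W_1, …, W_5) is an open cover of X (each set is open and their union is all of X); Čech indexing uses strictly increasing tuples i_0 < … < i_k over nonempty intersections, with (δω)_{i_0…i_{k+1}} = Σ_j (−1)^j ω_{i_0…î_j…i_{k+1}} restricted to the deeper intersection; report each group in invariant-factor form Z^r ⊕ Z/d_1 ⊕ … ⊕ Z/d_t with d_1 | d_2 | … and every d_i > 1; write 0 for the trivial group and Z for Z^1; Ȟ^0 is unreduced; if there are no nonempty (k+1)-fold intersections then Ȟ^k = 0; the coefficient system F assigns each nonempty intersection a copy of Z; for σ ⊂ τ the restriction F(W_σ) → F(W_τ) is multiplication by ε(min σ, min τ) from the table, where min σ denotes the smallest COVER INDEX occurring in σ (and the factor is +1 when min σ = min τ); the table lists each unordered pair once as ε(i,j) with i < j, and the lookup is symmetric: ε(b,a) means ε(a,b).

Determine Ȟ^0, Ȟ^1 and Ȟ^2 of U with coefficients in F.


cover nerve:
  W1={{q5},{q6},{q1,q5},{q2,q5},{q2,q6},{q3,q5},{q3,q6},{q4,q6},{q5,q6},{q5,q7},{q1,q2,q5},{q1,q3,q5},{q2,q5,q6}} W2={{q6},{q2,q6},{q3,q6},{q4,q6},{q5,q6},{q2,q5,q6}} W3={{q1},{q3},{q4},{q1,q2},{q1,q3},{q1,q5},{q1,q7},{q2,q3},{q3,q5},{q3,q6},{q4,q6},{q1,q2,q3},{q1,q2,q5},{q1,q3,q5}} W4={{q1},{q2},{q3},{q4},{q1,q2},{q1,q3},{q1,q5},{q1,q7},{q2,q3},{q2,q5},{q2,q6},{q3,q5},{q3,q6},{q4,q6},{q1,q2,q3},{q1,q2,q5},{q1,q3,q5},{q2,q5,q6}} W5={{q7},{q1,q7},{q5,q7}}
  W12={{q6},{q2,q6},{q3,q6},{q4,q6},{q5,q6},{q2,q5,q6}} W13={{q1,q5},{q3,q5},{q3,q6},{q4,q6},{q1,q2,q5},{q1,q3,q5}} W14={{q1,q5},{q2,q5},{q2,q6},{q3,q5},{q3,q6},{q4,q6},{q1,q2,q5},{q1,q3,q5},{q2,q5,q6}} W15={{q5,q7}} W23={{q3,q6},{q4,q6}} W24={{q2,q6},{q3,q6},{q4,q6},{q2,q5,q6}} W34={{q1},{q3},{q4},{q1,q2},{q1,q3},{q1,q5},{q1,q7},{q2,q3},{q3,q5},{q3,q6},{q4,q6},{q1,q2,q3},{q1,q2,q5},{q1,q3,q5}} W35={{q1,q7}} W45={{q1,q7}}
  W123={{q3,q6},{q4,q6}} W124={{q2,q6},{q3,q6},{q4,q6},{q2,q5,q6}} W134={{q1,q5},{q3,q5},{q3,q6},{q4,q6},{q1,q2,q5},{q1,q3,q5}} W234={{q3,q6},{q4,q6}} W345={{q1,q7}}
  W1234={{q3,q6},{q4,q6}}
C dims 5,9,5,1; δ0: rk 4, SNF 1^4; δ1: rk 4, SNF 1^4; δ2: rk 1, SNF 1^1
Ȟ^0: (5−4)−0=1 ⇒ Z
Ȟ^1: (9−4)−4=1 ⇒ Z
Ȟ^2: (5−1)−4=0 ⇒ 0

Ȟ^0(U;F) ≅ Z, Ȟ^1(U;F) ≅ Z and Ȟ^2(U;F) ≅ 0


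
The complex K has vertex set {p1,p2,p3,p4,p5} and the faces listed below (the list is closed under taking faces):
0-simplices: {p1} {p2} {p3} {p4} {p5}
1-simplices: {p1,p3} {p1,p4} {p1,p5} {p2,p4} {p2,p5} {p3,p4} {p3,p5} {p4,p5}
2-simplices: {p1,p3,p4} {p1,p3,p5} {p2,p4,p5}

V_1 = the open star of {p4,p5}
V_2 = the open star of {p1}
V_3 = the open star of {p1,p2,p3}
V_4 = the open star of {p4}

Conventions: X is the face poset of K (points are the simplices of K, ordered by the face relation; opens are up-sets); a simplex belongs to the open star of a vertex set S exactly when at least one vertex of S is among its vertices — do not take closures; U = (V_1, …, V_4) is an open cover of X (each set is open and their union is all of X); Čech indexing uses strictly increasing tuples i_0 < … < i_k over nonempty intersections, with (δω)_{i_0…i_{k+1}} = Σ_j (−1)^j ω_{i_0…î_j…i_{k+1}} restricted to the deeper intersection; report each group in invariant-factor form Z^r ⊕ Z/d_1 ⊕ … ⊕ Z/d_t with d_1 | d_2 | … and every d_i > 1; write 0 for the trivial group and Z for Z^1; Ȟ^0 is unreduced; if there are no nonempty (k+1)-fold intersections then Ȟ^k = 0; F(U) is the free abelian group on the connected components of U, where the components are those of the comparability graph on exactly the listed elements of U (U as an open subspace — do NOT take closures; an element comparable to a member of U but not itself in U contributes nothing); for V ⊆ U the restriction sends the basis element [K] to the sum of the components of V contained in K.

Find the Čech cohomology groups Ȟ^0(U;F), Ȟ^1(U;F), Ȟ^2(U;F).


nerve simplices:
  V1={{p4},{p5},{p1,p4},{p1,p5},{p2,p4},{p2,p5},{p3,p4},{p3,p5},{p4,p5},{p1,p3,p4},{p1,p3,p5},{p2,p4,p5}} V2={{p1},{p1,p3},{p1,p4},{p1,p5},{p1,p3,p4},{p1,p3,p5}} V3={{p1},{p2},{p3},{p1,p3},{p1,p4},{p1,p5},{p2,p4},{p2,p5},{p3,p4},{p3,p5},{p1,p3,p4},{p1,p3,p5},{p2,p4,p5}} V4={{p4},{p1,p4},{p2,p4},{p3,p4},{p4,p5},{p1,p3,p4},{p2,p4,p5}}
  V12={{p1,p4},{p1,p5},{p1,p3,p4},{p1,p3,p5}} V13={{p1,p4},{p1,p5},{p2,p4},{p2,p5},{p3,p4},{p3,p5},{p1,p3,p4},{p1,p3,p5},{p2,p4,p5}} V14={{p4},{p1,p4},{p2,p4},{p3,p4},{p4,p5},{p1,p3,p4},{p2,p4,p5}} V23={{p1},{p1,p3},{p1,p4},{p1,p5},{p1,p3,p4},{p1,p3,p5}} V24={{p1,p4},{p1,p3,p4}} V34={{p1,p4},{p2,p4},{p3,p4},{p1,p3,p4},{p2,p4,p5}}
  V123={{p1,p4},{p1,p5},{p1,p3,p4},{p1,p3,p5}} V124={{p1,p4},{p1,p3,p4}} V134={{p1,p4},{p2,p4},{p3,p4},{p1,p3,p4},{p2,p4,p5}} V234={{p1,p4},{p1,p3,p4}}
  V1234={{p1,p4},{p1,p3,p4}}
components per intersection:
  V1: {{p4},{p5},{p1,p4},{p1,p5},{p2,p4},{p2,p5},{p3,p4},{p3,p5},{p4,p5},{p1,p3,p4},{p1,p3,p5},{p2,p4,p5}}
  V2: {{p1},{p1,p3},{p1,p4},{p1,p5},{p1,p3,p4},{p1,p3,p5}}
  V3: {{p1},{p3},{p1,p3},{p1,p4},{p1,p5},{p3,p4},{p3,p5},{p1,p3,p4},{p1,p3,p5}} {{p2},{p2,p4},{p2,p5},{p2,p4,p5}}
  V4: {{p4},{p1,p4},{p2,p4},{p3,p4},{p4,p5},{p1,p3,p4},{p2,p4,p5}}
  V12: {{p1,p4},{p1,p3,p4}} {{p1,p5},{p1,p3,p5}}
  V13: {{p1,p4},{p3,p4},{p1,p3,p4}} {{p1,p5},{p3,p5},{p1,p3,p5}} {{p2,p4},{p2,p5},{p2,p4,p5}}
  V14: {{p4},{p1,p4},{p2,p4},{p3,p4},{p4,p5},{p1,p3,p4},{p2,p4,p5}}
  V23: {{p1},{p1,p3},{p1,p4},{p1,p5},{p1,p3,p4},{p1,p3,p5}}
  V24: {{p1,p4},{p1,p3,p4}}
  V34: {{p1,p4},{p3,p4},{p1,p3,p4}} {{p2,p4},{p2,p4,p5}}
  V123: {{p1,p4},{p1,p3,p4}} {{p1,p5},{p1,p3,p5}}
  V124: {{p1,p4},{p1,p3,p4}}
  V134: {{p1,p4},{p3,p4},{p1,p3,p4}} {{p2,p4},{p2,p4,p5}}
  V234: {{p1,p4},{p1,p3,p4}}
  V1234: {{p1,p4},{p1,p3,p4}}
C dims 5,10,6,1; δ0: rk 4, SNF 1^4; δ1: rk 5, SNF 1^5; δ2: rk 1, SNF 1^1
degree 0: 5−4−0 = 1 → Ȟ^0 ≅ Z
degree 1: 10−5−4 = 1 → Ȟ^1 ≅ Z
degree 2: 6−1−5 = 0 → Ȟ^2 ≅ 0

Ȟ^0 = Z,  Ȟ^1 = Z,  Ȟ^2 = 0


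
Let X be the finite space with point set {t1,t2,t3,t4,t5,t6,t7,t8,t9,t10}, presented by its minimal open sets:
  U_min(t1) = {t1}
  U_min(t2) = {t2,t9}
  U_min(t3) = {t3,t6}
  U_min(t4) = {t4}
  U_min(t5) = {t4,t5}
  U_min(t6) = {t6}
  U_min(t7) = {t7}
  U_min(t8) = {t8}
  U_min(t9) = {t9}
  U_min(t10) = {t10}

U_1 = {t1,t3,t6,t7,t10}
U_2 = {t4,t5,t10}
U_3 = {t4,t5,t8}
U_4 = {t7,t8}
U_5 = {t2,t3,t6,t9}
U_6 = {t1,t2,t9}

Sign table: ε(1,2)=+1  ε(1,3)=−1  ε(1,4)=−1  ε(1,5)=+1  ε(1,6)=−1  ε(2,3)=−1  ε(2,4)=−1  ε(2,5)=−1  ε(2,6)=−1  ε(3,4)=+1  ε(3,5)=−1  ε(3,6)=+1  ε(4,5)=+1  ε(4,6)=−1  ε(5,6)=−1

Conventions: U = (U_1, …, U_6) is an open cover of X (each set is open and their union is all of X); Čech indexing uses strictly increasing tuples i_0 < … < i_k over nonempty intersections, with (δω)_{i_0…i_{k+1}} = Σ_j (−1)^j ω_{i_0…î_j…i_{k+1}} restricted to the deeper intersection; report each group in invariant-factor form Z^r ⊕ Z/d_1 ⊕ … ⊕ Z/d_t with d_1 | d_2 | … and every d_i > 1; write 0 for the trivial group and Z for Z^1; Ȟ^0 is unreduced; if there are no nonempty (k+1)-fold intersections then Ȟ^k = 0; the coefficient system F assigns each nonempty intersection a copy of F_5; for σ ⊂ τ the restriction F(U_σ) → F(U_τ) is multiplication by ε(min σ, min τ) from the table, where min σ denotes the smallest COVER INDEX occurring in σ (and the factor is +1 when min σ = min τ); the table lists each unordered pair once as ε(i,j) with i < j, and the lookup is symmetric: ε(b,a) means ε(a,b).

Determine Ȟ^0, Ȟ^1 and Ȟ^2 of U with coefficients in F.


intersection data:
  U12={t10} U14={t7} U15={t3,t6} U16={t1} U23={t4,t5} U34={t8} U56={t2,t9}
C dims 6,7; δ0: rk_F5 5
Ȟ^0 = (6 − 5) − 0 = 1, so Ȟ^0 ≅ Z/5
Ȟ^1 = (7 − 0) − 5 = 2, so Ȟ^1 ≅ Z/5 ⊕ Z/5
Ȟ^2 = (0 − 0) − 0 = 0, so Ȟ^2 ≅ 0

Ȟ^0(U;F) ≅ Z/5, Ȟ^1(U;F) ≅ Z/5 ⊕ Z/5 and Ȟ^2(U;F) ≅ 0


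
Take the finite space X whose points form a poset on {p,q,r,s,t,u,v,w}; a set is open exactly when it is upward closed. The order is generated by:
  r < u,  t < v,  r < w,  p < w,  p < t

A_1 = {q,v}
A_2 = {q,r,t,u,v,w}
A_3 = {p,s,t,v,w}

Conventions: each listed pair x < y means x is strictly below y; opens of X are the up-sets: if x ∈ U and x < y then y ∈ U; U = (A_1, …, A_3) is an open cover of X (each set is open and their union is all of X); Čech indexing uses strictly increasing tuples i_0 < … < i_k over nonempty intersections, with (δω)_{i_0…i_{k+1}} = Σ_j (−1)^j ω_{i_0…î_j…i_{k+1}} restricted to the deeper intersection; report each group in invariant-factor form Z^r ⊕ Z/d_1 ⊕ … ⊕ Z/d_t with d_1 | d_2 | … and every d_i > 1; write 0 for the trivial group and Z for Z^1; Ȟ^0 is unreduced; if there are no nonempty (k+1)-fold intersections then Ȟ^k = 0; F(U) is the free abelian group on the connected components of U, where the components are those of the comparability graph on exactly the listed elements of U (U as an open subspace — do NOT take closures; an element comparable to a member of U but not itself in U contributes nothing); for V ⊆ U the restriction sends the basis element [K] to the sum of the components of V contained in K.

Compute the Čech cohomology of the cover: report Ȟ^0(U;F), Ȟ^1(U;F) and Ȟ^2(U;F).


intersection data:
  A12={q,v} A13={v} A23={t,v,w}
  A123={v}
components per intersection:
  A1: {q} {v}
  A2: {q} {r,u,w} {t,v}
  A3: {p,t,v,w} {s}
  A12: {q} {v}
  A13: {v}
  A23: {t,v} {w}
  A123: {v}
C dims 7,5,1; δ0: rk 4, SNF 1^4; δ1: rk 1, SNF 1^1
Ȟ^0 = (7 − 4) − 0 = 3, so Ȟ^0 ≅ Z^3
Ȟ^1 = (5 − 1) − 4 = 0, so Ȟ^1 ≅ 0
Ȟ^2 = (1 − 0) − 1 = 0, so Ȟ^2 ≅ 0

Ȟ^0(U;F) ≅ Z^3,  Ȟ^1(U;F) ≅ 0,  Ȟ^2(U;F) ≅ 0


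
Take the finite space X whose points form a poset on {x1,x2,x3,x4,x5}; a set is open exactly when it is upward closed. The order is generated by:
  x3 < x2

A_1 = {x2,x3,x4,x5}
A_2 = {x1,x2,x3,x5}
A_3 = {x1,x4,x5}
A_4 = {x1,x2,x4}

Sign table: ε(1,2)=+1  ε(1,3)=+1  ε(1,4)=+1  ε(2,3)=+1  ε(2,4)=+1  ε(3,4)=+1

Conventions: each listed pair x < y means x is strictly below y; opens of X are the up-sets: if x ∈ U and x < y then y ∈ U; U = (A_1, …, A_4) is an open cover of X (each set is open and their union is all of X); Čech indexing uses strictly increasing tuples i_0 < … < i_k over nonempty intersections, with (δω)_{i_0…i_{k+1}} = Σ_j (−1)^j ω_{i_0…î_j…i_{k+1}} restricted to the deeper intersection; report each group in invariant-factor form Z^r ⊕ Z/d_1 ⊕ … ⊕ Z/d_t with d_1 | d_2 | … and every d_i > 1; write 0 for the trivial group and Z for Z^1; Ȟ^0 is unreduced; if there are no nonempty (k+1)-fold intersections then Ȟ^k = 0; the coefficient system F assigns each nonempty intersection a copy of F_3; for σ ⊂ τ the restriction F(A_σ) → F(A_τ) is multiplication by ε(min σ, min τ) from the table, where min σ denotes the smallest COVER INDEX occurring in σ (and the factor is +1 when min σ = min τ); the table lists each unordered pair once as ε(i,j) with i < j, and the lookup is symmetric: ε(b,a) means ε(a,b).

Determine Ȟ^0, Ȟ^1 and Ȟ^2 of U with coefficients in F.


nerve of the cover:
  A12={x2,x3,x5} A13={x4,x5} A14={x2,x4} A23={x1,x5} A24={x1,x2} A34={x1,x4}
  A123={x5} A124={x2} A134={x4} A234={x1}
C dims 4,6,4; δ0: rk_F3 3; δ1: rk_F3 3
Ȟ^0 = (4 − 3) − 0 = 1, so Ȟ^0 ≅ Z/3
Ȟ^1 = (6 − 3) − 3 = 0, so Ȟ^1 ≅ 0
Ȟ^2 = (4 − 0) − 3 = 1, so Ȟ^2 ≅ Z/3

Ȟ^0 ≅ Z/3, Ȟ^1 ≅ 0, Ȟ^2 ≅ Z/3


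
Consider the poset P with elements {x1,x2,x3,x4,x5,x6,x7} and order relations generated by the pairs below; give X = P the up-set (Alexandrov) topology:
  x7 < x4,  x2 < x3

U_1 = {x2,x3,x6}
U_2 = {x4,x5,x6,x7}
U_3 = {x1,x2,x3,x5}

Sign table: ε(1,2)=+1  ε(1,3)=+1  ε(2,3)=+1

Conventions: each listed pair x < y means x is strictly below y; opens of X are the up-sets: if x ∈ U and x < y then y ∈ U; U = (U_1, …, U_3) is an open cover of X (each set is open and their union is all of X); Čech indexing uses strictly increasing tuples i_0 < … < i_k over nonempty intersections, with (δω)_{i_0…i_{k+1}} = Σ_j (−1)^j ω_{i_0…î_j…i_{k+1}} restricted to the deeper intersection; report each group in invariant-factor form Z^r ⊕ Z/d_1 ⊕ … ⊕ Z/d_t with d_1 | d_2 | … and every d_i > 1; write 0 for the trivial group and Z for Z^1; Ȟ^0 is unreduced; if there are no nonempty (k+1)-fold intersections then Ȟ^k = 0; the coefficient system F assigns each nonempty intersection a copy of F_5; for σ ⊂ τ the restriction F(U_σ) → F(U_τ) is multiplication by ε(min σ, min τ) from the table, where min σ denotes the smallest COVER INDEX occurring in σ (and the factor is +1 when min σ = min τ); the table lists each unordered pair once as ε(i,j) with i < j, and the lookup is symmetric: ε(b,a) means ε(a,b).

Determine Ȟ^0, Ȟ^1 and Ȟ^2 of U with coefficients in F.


Ȟ^0(U;F) ≅ Z/5; Ȟ^1(U;F) ≅ Z/5; Ȟ^2(U;F) ≅ 0

nerve simplices:
  U12={x6} U13={x2,x3} U23={x5}
C dims 3,3; δ0: rk_F5 2
degree 0: 3−2−0 = 1 → Ȟ^0 ≅ Z/5
degree 1: 3−0−2 = 1 → Ȟ^1 ≅ Z/5
degree 2: 0−0−0 = 0 → Ȟ^2 ≅ 0


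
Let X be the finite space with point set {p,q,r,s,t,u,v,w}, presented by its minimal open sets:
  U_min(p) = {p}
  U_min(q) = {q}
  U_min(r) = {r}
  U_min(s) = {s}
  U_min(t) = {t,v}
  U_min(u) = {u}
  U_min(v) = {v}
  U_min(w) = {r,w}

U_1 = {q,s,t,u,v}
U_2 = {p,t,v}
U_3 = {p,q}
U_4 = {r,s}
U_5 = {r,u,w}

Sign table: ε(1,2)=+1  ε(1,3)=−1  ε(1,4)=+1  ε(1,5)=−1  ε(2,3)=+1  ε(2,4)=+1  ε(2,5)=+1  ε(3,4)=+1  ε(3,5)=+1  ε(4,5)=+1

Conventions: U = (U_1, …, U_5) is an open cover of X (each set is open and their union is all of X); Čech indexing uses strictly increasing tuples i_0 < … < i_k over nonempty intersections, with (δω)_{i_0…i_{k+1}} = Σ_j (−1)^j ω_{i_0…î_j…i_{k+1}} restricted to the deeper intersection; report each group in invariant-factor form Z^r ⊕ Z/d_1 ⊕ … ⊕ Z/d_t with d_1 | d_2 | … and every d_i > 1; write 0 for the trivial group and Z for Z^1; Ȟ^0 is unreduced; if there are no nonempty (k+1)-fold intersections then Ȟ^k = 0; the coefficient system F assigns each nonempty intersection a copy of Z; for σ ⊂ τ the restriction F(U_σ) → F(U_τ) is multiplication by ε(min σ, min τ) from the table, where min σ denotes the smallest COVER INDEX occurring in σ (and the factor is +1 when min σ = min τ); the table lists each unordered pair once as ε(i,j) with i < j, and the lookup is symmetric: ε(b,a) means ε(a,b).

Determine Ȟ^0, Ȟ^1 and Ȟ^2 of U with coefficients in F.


Ȟ^0 = 0; Ȟ^1 = Z ⊕ Z/2; Ȟ^2 = 0

nonempty intersections:
  U12={t,v} U13={q} U14={s} U15={u} U23={p} U45={r}
C dims 5,6; δ0: rk 5, SNF 1^4·2
Ȟ^0: (5−5)−0=0 ⇒ 0
Ȟ^1: (6−0)−5=1 plus torsion [2] ⇒ Z ⊕ Z/2
Ȟ^2: (0−0)−0=0 ⇒ 0
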